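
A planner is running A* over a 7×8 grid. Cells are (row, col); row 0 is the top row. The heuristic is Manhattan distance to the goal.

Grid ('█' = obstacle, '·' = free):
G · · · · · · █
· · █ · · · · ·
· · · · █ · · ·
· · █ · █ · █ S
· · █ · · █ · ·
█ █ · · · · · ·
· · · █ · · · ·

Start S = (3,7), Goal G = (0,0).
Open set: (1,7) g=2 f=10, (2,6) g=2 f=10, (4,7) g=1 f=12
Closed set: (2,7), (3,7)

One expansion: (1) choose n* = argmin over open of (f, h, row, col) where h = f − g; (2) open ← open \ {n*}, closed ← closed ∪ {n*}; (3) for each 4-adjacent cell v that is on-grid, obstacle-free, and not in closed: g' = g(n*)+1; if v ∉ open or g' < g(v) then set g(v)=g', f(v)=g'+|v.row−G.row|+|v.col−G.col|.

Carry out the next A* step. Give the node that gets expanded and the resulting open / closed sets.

step 1: expand (1,7) (f=10, h=8) → closed; open now [(1,6) g=3 f=10, (2,6) g=2 f=10, (4,7) g=1 f=12]

expanded=(1,7); open=[(1,6) g=3 f=10, (2,6) g=2 f=10, (4,7) g=1 f=12]; closed=[(1,7), (2,7), (3,7)]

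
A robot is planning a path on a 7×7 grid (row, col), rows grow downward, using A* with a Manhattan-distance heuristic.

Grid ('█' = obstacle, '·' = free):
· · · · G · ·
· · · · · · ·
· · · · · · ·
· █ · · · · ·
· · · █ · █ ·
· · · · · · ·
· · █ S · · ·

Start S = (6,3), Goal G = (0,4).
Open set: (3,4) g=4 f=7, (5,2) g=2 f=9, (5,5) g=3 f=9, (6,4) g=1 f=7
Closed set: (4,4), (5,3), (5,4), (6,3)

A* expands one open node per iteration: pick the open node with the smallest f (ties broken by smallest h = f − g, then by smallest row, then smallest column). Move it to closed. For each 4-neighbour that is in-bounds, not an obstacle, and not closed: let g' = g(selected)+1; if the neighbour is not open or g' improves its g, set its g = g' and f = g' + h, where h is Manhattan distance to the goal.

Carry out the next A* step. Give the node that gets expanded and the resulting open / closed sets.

step 1: expand (3,4) (f=7, h=3) → closed; open now [(2,4) g=5 f=7, (3,3) g=5 f=9, (3,5) g=5 f=9, (5,2) g=2 f=9, (5,5) g=3 f=9, (6,4) g=1 f=7]

expanded=(3,4); open=[(2,4) g=5 f=7, (3,3) g=5 f=9, (3,5) g=5 f=9, (5,2) g=2 f=9, (5,5) g=3 f=9, (6,4) g=1 f=7]; closed=[(3,4), (4,4), (5,3), (5,4), (6,3)]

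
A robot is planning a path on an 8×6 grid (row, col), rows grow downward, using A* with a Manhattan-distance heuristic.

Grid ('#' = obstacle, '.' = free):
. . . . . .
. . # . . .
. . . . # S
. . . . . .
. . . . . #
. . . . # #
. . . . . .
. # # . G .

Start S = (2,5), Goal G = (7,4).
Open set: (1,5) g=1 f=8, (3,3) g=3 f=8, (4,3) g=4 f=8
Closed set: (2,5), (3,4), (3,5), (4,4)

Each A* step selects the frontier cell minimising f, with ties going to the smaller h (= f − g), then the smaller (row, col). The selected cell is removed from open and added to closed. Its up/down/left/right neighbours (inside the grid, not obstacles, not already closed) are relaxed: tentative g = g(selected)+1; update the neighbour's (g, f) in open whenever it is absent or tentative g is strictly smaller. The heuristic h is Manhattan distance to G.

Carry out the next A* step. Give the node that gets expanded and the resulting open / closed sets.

expanded=(4,3); open=[(1,5) g=1 f=8, (3,3) g=3 f=8, (4,2) g=5 f=10, (5,3) g=5 f=8]; closed=[(2,5), (3,4), (3,5), (4,3), (4,4)]

step 1: expand (4,3) (f=8, h=4) → closed; open now [(1,5) g=1 f=8, (3,3) g=3 f=8, (4,2) g=5 f=10, (5,3) g=5 f=8]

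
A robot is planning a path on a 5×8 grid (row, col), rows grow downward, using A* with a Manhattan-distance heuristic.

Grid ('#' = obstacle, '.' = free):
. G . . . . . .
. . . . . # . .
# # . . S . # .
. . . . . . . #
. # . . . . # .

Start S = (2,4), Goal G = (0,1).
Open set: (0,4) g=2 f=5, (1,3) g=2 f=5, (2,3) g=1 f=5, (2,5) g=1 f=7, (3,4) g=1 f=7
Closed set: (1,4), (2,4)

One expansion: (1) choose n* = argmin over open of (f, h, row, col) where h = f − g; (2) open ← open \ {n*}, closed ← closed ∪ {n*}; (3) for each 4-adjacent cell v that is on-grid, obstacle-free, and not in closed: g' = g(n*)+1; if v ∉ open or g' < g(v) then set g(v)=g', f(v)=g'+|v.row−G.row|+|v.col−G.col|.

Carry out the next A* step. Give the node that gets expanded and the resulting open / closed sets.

expanded=(0,4); open=[(0,3) g=3 f=5, (0,5) g=3 f=7, (1,3) g=2 f=5, (2,3) g=1 f=5, (2,5) g=1 f=7, (3,4) g=1 f=7]; closed=[(0,4), (1,4), (2,4)]

step 1: expand (0,4) (f=5, h=3) → closed; open now [(0,3) g=3 f=5, (0,5) g=3 f=7, (1,3) g=2 f=5, (2,3) g=1 f=5, (2,5) g=1 f=7, (3,4) g=1 f=7]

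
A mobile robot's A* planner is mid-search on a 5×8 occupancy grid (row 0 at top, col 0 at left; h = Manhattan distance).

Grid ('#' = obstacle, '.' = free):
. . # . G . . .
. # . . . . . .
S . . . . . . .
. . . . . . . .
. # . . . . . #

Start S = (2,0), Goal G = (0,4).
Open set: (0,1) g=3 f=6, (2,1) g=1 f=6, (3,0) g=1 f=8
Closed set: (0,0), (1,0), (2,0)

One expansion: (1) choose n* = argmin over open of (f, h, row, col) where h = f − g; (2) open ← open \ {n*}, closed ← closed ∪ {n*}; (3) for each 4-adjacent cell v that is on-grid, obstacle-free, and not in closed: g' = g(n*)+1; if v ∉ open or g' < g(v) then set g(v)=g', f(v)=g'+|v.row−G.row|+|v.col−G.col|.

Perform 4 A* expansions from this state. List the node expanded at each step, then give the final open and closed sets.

step 1: expand (0,1) (f=6, h=3) → closed; open now [(2,1) g=1 f=6, (3,0) g=1 f=8]
step 2: expand (2,1) (f=6, h=5) → closed; open now [(2,2) g=2 f=6, (3,0) g=1 f=8, (3,1) g=2 f=8]
step 3: expand (2,2) (f=6, h=4) → closed; open now [(1,2) g=3 f=6, (2,3) g=3 f=6, (3,0) g=1 f=8, (3,1) g=2 f=8, (3,2) g=3 f=8]
step 4: expand (1,2) (f=6, h=3) → closed; open now [(1,3) g=4 f=6, (2,3) g=3 f=6, (3,0) g=1 f=8, (3,1) g=2 f=8, (3,2) g=3 f=8]

order=[(0,1) → (2,1) → (2,2) → (1,2)]; open=[(1,3) g=4 f=6, (2,3) g=3 f=6, (3,0) g=1 f=8, (3,1) g=2 f=8, (3,2) g=3 f=8]; closed=[(0,0), (0,1), (1,0), (1,2), (2,0), (2,1), (2,2)]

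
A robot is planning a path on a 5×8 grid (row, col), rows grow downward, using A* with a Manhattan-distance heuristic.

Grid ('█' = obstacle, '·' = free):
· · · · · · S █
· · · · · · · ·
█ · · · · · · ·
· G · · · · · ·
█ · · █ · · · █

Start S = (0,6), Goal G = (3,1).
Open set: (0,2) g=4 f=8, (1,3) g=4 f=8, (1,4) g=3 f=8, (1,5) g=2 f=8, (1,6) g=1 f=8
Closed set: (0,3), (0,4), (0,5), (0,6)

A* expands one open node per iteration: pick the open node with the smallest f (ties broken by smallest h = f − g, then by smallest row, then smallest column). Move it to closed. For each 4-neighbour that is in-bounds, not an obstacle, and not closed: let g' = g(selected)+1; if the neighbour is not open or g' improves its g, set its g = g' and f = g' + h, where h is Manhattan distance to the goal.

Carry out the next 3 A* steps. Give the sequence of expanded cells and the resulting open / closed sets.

step 1: expand (0,2) (f=8, h=4) → closed; open now [(0,1) g=5 f=8, (1,2) g=5 f=8, (1,3) g=4 f=8, (1,4) g=3 f=8, (1,5) g=2 f=8, (1,6) g=1 f=8]
step 2: expand (0,1) (f=8, h=3) → closed; open now [(0,0) g=6 f=10, (1,1) g=6 f=8, (1,2) g=5 f=8, (1,3) g=4 f=8, (1,4) g=3 f=8, (1,5) g=2 f=8, (1,6) g=1 f=8]
step 3: expand (1,1) (f=8, h=2) → closed; open now [(0,0) g=6 f=10, (1,0) g=7 f=10, (1,2) g=5 f=8, (1,3) g=4 f=8, (1,4) g=3 f=8, (1,5) g=2 f=8, (1,6) g=1 f=8, (2,1) g=7 f=8]

order=[(0,2) → (0,1) → (1,1)]; open=[(0,0) g=6 f=10, (1,0) g=7 f=10, (1,2) g=5 f=8, (1,3) g=4 f=8, (1,4) g=3 f=8, (1,5) g=2 f=8, (1,6) g=1 f=8, (2,1) g=7 f=8]; closed=[(0,1), (0,2), (0,3), (0,4), (0,5), (0,6), (1,1)]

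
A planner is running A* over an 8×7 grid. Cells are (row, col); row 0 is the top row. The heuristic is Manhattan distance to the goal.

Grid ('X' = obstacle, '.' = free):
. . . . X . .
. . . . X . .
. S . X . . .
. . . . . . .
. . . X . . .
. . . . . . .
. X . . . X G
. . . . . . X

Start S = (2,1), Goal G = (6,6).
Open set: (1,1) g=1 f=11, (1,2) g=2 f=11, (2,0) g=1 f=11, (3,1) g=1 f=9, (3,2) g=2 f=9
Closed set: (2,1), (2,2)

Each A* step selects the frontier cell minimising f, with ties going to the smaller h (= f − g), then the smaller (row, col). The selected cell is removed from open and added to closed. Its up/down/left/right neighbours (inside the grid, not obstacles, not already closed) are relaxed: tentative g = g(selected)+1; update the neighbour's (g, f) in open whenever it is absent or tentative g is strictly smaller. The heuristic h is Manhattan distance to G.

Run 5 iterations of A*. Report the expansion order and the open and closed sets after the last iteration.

order=[(3,2) → (3,3) → (3,4) → (3,5) → (3,6)]; open=[(1,1) g=1 f=11, (1,2) g=2 f=11, (2,0) g=1 f=11, (2,4) g=5 f=11, (2,5) g=6 f=11, (2,6) g=7 f=11, (3,1) g=1 f=9, (4,2) g=3 f=9, (4,4) g=5 f=9, (4,5) g=6 f=9, (4,6) g=7 f=9]; closed=[(2,1), (2,2), (3,2), (3,3), (3,4), (3,5), (3,6)]

step 1: expand (3,2) (f=9, h=7) → closed; open now [(1,1) g=1 f=11, (1,2) g=2 f=11, (2,0) g=1 f=11, (3,1) g=1 f=9, (3,3) g=3 f=9, (4,2) g=3 f=9]
step 2: expand (3,3) (f=9, h=6) → closed; open now [(1,1) g=1 f=11, (1,2) g=2 f=11, (2,0) g=1 f=11, (3,1) g=1 f=9, (3,4) g=4 f=9, (4,2) g=3 f=9]
step 3: expand (3,4) (f=9, h=5) → closed; open now [(1,1) g=1 f=11, (1,2) g=2 f=11, (2,0) g=1 f=11, (2,4) g=5 f=11, (3,1) g=1 f=9, (3,5) g=5 f=9, (4,2) g=3 f=9, (4,4) g=5 f=9]
step 4: expand (3,5) (f=9, h=4) → closed; open now [(1,1) g=1 f=11, (1,2) g=2 f=11, (2,0) g=1 f=11, (2,4) g=5 f=11, (2,5) g=6 f=11, (3,1) g=1 f=9, (3,6) g=6 f=9, (4,2) g=3 f=9, (4,4) g=5 f=9, (4,5) g=6 f=9]
step 5: expand (3,6) (f=9, h=3) → closed; open now [(1,1) g=1 f=11, (1,2) g=2 f=11, (2,0) g=1 f=11, (2,4) g=5 f=11, (2,5) g=6 f=11, (2,6) g=7 f=11, (3,1) g=1 f=9, (4,2) g=3 f=9, (4,4) g=5 f=9, (4,5) g=6 f=9, (4,6) g=7 f=9]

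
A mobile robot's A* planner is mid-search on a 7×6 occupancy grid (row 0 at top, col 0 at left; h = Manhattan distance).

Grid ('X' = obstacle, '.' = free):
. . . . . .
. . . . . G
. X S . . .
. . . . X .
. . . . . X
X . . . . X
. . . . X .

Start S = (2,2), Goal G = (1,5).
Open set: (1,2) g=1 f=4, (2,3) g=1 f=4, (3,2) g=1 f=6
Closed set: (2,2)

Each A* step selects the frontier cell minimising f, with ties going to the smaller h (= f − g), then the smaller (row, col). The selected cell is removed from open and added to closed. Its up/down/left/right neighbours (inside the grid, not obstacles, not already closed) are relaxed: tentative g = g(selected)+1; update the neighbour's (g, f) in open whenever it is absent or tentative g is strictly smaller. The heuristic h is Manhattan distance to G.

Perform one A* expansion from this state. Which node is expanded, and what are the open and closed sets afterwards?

expanded=(1,2); open=[(0,2) g=2 f=6, (1,1) g=2 f=6, (1,3) g=2 f=4, (2,3) g=1 f=4, (3,2) g=1 f=6]; closed=[(1,2), (2,2)]

step 1: expand (1,2) (f=4, h=3) → closed; open now [(0,2) g=2 f=6, (1,1) g=2 f=6, (1,3) g=2 f=4, (2,3) g=1 f=4, (3,2) g=1 f=6]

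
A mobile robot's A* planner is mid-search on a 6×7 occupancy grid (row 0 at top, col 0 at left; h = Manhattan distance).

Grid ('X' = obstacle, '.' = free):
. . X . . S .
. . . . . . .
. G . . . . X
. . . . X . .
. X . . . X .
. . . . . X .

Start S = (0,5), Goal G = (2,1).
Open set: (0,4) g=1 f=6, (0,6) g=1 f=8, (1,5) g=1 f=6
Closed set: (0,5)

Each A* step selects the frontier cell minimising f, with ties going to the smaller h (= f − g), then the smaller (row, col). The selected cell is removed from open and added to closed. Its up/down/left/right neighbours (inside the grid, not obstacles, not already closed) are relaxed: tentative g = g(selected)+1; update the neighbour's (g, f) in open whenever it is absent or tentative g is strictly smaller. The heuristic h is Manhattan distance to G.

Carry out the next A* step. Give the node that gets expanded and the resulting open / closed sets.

expanded=(0,4); open=[(0,3) g=2 f=6, (0,6) g=1 f=8, (1,4) g=2 f=6, (1,5) g=1 f=6]; closed=[(0,4), (0,5)]

step 1: expand (0,4) (f=6, h=5) → closed; open now [(0,3) g=2 f=6, (0,6) g=1 f=8, (1,4) g=2 f=6, (1,5) g=1 f=6]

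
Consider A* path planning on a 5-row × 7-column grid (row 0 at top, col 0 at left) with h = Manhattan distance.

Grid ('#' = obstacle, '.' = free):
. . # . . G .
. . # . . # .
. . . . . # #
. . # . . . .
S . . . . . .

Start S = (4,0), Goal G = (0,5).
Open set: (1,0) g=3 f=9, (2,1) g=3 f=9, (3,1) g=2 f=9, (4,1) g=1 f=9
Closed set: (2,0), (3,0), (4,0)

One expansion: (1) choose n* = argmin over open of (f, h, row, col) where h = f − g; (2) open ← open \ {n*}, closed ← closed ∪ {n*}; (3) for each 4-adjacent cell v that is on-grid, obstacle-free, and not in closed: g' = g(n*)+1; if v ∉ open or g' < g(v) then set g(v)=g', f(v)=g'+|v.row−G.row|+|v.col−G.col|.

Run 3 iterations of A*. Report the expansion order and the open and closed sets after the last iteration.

step 1: expand (1,0) (f=9, h=6) → closed; open now [(0,0) g=4 f=9, (1,1) g=4 f=9, (2,1) g=3 f=9, (3,1) g=2 f=9, (4,1) g=1 f=9]
step 2: expand (0,0) (f=9, h=5) → closed; open now [(0,1) g=5 f=9, (1,1) g=4 f=9, (2,1) g=3 f=9, (3,1) g=2 f=9, (4,1) g=1 f=9]
step 3: expand (0,1) (f=9, h=4) → closed; open now [(1,1) g=4 f=9, (2,1) g=3 f=9, (3,1) g=2 f=9, (4,1) g=1 f=9]

order=[(1,0) → (0,0) → (0,1)]; open=[(1,1) g=4 f=9, (2,1) g=3 f=9, (3,1) g=2 f=9, (4,1) g=1 f=9]; closed=[(0,0), (0,1), (1,0), (2,0), (3,0), (4,0)]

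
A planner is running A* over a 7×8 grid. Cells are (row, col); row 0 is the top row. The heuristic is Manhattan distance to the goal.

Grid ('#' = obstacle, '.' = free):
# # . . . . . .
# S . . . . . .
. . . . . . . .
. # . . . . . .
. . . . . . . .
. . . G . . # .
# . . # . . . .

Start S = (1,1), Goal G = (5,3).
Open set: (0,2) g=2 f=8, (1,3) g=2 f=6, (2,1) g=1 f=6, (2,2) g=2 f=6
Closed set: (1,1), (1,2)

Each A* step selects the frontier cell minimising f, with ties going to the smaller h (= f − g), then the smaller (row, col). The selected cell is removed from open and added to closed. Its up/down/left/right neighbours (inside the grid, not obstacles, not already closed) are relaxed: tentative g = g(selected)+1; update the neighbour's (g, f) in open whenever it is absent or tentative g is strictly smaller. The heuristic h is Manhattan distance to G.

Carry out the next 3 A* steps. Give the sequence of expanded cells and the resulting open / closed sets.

step 1: expand (1,3) (f=6, h=4) → closed; open now [(0,2) g=2 f=8, (0,3) g=3 f=8, (1,4) g=3 f=8, (2,1) g=1 f=6, (2,2) g=2 f=6, (2,3) g=3 f=6]
step 2: expand (2,3) (f=6, h=3) → closed; open now [(0,2) g=2 f=8, (0,3) g=3 f=8, (1,4) g=3 f=8, (2,1) g=1 f=6, (2,2) g=2 f=6, (2,4) g=4 f=8, (3,3) g=4 f=6]
step 3: expand (3,3) (f=6, h=2) → closed; open now [(0,2) g=2 f=8, (0,3) g=3 f=8, (1,4) g=3 f=8, (2,1) g=1 f=6, (2,2) g=2 f=6, (2,4) g=4 f=8, (3,2) g=5 f=8, (3,4) g=5 f=8, (4,3) g=5 f=6]

order=[(1,3) → (2,3) → (3,3)]; open=[(0,2) g=2 f=8, (0,3) g=3 f=8, (1,4) g=3 f=8, (2,1) g=1 f=6, (2,2) g=2 f=6, (2,4) g=4 f=8, (3,2) g=5 f=8, (3,4) g=5 f=8, (4,3) g=5 f=6]; closed=[(1,1), (1,2), (1,3), (2,3), (3,3)]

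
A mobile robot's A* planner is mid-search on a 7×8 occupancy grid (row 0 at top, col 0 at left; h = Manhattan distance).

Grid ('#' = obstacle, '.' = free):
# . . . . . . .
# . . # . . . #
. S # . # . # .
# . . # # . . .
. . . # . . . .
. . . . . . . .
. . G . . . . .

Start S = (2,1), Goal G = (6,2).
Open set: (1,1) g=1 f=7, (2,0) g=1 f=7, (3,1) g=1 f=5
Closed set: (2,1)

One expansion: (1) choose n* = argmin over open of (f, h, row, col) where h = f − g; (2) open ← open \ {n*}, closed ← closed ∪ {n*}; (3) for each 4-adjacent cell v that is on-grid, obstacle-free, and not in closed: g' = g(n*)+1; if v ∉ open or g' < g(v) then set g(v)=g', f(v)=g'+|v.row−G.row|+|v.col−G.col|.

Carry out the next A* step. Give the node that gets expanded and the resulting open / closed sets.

expanded=(3,1); open=[(1,1) g=1 f=7, (2,0) g=1 f=7, (3,2) g=2 f=5, (4,1) g=2 f=5]; closed=[(2,1), (3,1)]

step 1: expand (3,1) (f=5, h=4) → closed; open now [(1,1) g=1 f=7, (2,0) g=1 f=7, (3,2) g=2 f=5, (4,1) g=2 f=5]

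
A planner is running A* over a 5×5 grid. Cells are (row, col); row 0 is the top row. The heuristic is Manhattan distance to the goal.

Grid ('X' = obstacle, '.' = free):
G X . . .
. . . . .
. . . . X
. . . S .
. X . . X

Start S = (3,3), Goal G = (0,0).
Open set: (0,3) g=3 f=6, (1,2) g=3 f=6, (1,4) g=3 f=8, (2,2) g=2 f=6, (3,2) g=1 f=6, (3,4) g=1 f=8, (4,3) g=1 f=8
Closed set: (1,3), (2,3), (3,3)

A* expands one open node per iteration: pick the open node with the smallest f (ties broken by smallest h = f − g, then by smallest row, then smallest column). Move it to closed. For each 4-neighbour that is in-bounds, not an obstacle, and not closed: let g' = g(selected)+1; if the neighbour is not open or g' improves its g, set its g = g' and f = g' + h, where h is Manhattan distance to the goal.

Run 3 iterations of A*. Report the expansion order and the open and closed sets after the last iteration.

step 1: expand (0,3) (f=6, h=3) → closed; open now [(0,2) g=4 f=6, (0,4) g=4 f=8, (1,2) g=3 f=6, (1,4) g=3 f=8, (2,2) g=2 f=6, (3,2) g=1 f=6, (3,4) g=1 f=8, (4,3) g=1 f=8]
step 2: expand (0,2) (f=6, h=2) → closed; open now [(0,4) g=4 f=8, (1,2) g=3 f=6, (1,4) g=3 f=8, (2,2) g=2 f=6, (3,2) g=1 f=6, (3,4) g=1 f=8, (4,3) g=1 f=8]
step 3: expand (1,2) (f=6, h=3) → closed; open now [(0,4) g=4 f=8, (1,1) g=4 f=6, (1,4) g=3 f=8, (2,2) g=2 f=6, (3,2) g=1 f=6, (3,4) g=1 f=8, (4,3) g=1 f=8]

order=[(0,3) → (0,2) → (1,2)]; open=[(0,4) g=4 f=8, (1,1) g=4 f=6, (1,4) g=3 f=8, (2,2) g=2 f=6, (3,2) g=1 f=6, (3,4) g=1 f=8, (4,3) g=1 f=8]; closed=[(0,2), (0,3), (1,2), (1,3), (2,3), (3,3)]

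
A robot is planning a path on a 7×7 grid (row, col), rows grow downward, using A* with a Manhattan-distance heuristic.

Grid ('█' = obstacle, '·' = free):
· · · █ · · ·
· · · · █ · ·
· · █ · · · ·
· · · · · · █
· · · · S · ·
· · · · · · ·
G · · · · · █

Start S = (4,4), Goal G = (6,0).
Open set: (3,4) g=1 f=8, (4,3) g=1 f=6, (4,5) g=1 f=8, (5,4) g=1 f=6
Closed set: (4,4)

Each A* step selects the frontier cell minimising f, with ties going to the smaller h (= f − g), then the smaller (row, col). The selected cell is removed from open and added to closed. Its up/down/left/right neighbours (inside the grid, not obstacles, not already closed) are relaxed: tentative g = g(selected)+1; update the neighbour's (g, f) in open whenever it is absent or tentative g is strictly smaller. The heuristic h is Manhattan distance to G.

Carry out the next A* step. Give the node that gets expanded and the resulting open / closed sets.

step 1: expand (4,3) (f=6, h=5) → closed; open now [(3,3) g=2 f=8, (3,4) g=1 f=8, (4,2) g=2 f=6, (4,5) g=1 f=8, (5,3) g=2 f=6, (5,4) g=1 f=6]

expanded=(4,3); open=[(3,3) g=2 f=8, (3,4) g=1 f=8, (4,2) g=2 f=6, (4,5) g=1 f=8, (5,3) g=2 f=6, (5,4) g=1 f=6]; closed=[(4,3), (4,4)]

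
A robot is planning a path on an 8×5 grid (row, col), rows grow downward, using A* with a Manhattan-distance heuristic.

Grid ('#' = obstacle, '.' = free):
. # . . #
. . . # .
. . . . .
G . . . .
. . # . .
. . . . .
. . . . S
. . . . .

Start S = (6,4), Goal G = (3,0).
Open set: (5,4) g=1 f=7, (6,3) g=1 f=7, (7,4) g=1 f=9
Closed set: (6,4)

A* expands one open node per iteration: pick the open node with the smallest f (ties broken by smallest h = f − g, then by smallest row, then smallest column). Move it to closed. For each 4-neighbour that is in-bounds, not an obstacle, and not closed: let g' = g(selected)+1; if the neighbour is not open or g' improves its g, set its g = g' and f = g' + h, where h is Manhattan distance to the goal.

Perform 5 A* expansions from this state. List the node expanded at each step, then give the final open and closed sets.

step 1: expand (5,4) (f=7, h=6) → closed; open now [(4,4) g=2 f=7, (5,3) g=2 f=7, (6,3) g=1 f=7, (7,4) g=1 f=9]
step 2: expand (4,4) (f=7, h=5) → closed; open now [(3,4) g=3 f=7, (4,3) g=3 f=7, (5,3) g=2 f=7, (6,3) g=1 f=7, (7,4) g=1 f=9]
step 3: expand (3,4) (f=7, h=4) → closed; open now [(2,4) g=4 f=9, (3,3) g=4 f=7, (4,3) g=3 f=7, (5,3) g=2 f=7, (6,3) g=1 f=7, (7,4) g=1 f=9]
step 4: expand (3,3) (f=7, h=3) → closed; open now [(2,3) g=5 f=9, (2,4) g=4 f=9, (3,2) g=5 f=7, (4,3) g=3 f=7, (5,3) g=2 f=7, (6,3) g=1 f=7, (7,4) g=1 f=9]
step 5: expand (3,2) (f=7, h=2) → closed; open now [(2,2) g=6 f=9, (2,3) g=5 f=9, (2,4) g=4 f=9, (3,1) g=6 f=7, (4,3) g=3 f=7, (5,3) g=2 f=7, (6,3) g=1 f=7, (7,4) g=1 f=9]

order=[(5,4) → (4,4) → (3,4) → (3,3) → (3,2)]; open=[(2,2) g=6 f=9, (2,3) g=5 f=9, (2,4) g=4 f=9, (3,1) g=6 f=7, (4,3) g=3 f=7, (5,3) g=2 f=7, (6,3) g=1 f=7, (7,4) g=1 f=9]; closed=[(3,2), (3,3), (3,4), (4,4), (5,4), (6,4)]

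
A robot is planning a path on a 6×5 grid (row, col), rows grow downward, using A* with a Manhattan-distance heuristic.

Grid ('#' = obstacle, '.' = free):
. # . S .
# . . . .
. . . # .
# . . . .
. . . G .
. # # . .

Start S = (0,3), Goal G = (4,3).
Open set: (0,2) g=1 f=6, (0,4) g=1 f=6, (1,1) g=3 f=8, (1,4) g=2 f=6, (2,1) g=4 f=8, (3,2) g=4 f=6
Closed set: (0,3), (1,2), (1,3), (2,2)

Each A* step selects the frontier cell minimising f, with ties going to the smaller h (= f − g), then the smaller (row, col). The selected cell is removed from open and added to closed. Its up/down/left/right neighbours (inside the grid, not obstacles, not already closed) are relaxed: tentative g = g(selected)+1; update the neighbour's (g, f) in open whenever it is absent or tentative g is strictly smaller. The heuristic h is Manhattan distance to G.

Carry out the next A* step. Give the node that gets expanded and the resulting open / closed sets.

step 1: expand (3,2) (f=6, h=2) → closed; open now [(0,2) g=1 f=6, (0,4) g=1 f=6, (1,1) g=3 f=8, (1,4) g=2 f=6, (2,1) g=4 f=8, (3,1) g=5 f=8, (3,3) g=5 f=6, (4,2) g=5 f=6]

expanded=(3,2); open=[(0,2) g=1 f=6, (0,4) g=1 f=6, (1,1) g=3 f=8, (1,4) g=2 f=6, (2,1) g=4 f=8, (3,1) g=5 f=8, (3,3) g=5 f=6, (4,2) g=5 f=6]; closed=[(0,3), (1,2), (1,3), (2,2), (3,2)]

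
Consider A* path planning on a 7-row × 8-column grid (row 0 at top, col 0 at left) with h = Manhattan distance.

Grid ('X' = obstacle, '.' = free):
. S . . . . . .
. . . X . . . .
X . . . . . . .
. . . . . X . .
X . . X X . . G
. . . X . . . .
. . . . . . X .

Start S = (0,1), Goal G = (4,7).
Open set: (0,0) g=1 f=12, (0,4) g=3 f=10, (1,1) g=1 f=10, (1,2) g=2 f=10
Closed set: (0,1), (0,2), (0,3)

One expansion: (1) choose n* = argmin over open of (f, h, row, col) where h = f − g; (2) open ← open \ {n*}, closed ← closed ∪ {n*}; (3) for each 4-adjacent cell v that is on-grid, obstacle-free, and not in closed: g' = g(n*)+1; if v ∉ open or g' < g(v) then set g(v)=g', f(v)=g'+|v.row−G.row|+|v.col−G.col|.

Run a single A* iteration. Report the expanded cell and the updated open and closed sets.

step 1: expand (0,4) (f=10, h=7) → closed; open now [(0,0) g=1 f=12, (0,5) g=4 f=10, (1,1) g=1 f=10, (1,2) g=2 f=10, (1,4) g=4 f=10]

expanded=(0,4); open=[(0,0) g=1 f=12, (0,5) g=4 f=10, (1,1) g=1 f=10, (1,2) g=2 f=10, (1,4) g=4 f=10]; closed=[(0,1), (0,2), (0,3), (0,4)]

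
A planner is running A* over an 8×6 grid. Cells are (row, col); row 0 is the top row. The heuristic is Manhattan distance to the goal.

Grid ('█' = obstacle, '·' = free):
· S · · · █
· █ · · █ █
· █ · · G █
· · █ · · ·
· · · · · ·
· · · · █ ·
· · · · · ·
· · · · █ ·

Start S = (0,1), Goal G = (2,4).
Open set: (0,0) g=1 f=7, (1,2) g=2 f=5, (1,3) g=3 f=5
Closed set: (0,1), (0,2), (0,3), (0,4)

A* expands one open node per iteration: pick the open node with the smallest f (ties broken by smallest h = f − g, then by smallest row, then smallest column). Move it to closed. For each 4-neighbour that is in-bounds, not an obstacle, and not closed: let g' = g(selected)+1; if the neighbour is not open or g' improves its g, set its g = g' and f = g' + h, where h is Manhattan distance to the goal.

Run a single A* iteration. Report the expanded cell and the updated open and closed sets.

step 1: expand (1,3) (f=5, h=2) → closed; open now [(0,0) g=1 f=7, (1,2) g=2 f=5, (2,3) g=4 f=5]

expanded=(1,3); open=[(0,0) g=1 f=7, (1,2) g=2 f=5, (2,3) g=4 f=5]; closed=[(0,1), (0,2), (0,3), (0,4), (1,3)]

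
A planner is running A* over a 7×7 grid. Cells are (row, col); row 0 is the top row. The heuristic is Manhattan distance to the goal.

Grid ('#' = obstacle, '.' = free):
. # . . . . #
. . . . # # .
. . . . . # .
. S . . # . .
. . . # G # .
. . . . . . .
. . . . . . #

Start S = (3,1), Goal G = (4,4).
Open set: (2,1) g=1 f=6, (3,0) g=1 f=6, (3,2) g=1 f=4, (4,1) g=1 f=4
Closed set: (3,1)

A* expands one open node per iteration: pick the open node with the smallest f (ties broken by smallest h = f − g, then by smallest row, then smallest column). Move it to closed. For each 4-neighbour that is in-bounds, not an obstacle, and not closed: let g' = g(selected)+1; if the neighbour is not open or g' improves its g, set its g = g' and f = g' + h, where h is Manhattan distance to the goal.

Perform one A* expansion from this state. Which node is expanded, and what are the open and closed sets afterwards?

expanded=(3,2); open=[(2,1) g=1 f=6, (2,2) g=2 f=6, (3,0) g=1 f=6, (3,3) g=2 f=4, (4,1) g=1 f=4, (4,2) g=2 f=4]; closed=[(3,1), (3,2)]

step 1: expand (3,2) (f=4, h=3) → closed; open now [(2,1) g=1 f=6, (2,2) g=2 f=6, (3,0) g=1 f=6, (3,3) g=2 f=4, (4,1) g=1 f=4, (4,2) g=2 f=4]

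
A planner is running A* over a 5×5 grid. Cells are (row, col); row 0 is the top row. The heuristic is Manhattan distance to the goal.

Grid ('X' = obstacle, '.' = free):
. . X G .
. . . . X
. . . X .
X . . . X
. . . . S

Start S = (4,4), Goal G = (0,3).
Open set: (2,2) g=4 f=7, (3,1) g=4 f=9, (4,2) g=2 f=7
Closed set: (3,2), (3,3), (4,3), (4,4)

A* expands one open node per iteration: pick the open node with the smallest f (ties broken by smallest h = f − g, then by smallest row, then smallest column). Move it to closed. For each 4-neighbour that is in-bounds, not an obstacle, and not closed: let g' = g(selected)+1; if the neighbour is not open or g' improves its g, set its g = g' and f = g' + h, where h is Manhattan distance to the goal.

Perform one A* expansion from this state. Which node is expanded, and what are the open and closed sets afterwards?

expanded=(2,2); open=[(1,2) g=5 f=7, (2,1) g=5 f=9, (3,1) g=4 f=9, (4,2) g=2 f=7]; closed=[(2,2), (3,2), (3,3), (4,3), (4,4)]

step 1: expand (2,2) (f=7, h=3) → closed; open now [(1,2) g=5 f=7, (2,1) g=5 f=9, (3,1) g=4 f=9, (4,2) g=2 f=7]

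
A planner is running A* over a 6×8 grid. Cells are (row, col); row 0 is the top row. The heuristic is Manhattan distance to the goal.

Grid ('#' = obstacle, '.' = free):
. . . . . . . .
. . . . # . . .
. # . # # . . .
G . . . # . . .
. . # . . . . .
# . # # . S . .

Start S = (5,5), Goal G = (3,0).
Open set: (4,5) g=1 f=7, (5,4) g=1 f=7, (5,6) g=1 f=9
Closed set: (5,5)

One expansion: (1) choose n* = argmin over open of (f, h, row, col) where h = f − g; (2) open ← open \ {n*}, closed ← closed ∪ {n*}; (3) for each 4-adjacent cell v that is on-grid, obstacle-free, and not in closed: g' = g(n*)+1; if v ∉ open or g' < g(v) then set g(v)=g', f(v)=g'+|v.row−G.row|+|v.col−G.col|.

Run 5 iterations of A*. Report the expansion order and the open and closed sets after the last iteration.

step 1: expand (4,5) (f=7, h=6) → closed; open now [(3,5) g=2 f=7, (4,4) g=2 f=7, (4,6) g=2 f=9, (5,4) g=1 f=7, (5,6) g=1 f=9]
step 2: expand (3,5) (f=7, h=5) → closed; open now [(2,5) g=3 f=9, (3,6) g=3 f=9, (4,4) g=2 f=7, (4,6) g=2 f=9, (5,4) g=1 f=7, (5,6) g=1 f=9]
step 3: expand (4,4) (f=7, h=5) → closed; open now [(2,5) g=3 f=9, (3,6) g=3 f=9, (4,3) g=3 f=7, (4,6) g=2 f=9, (5,4) g=1 f=7, (5,6) g=1 f=9]
step 4: expand (4,3) (f=7, h=4) → closed; open now [(2,5) g=3 f=9, (3,3) g=4 f=7, (3,6) g=3 f=9, (4,6) g=2 f=9, (5,4) g=1 f=7, (5,6) g=1 f=9]
step 5: expand (3,3) (f=7, h=3) → closed; open now [(2,5) g=3 f=9, (3,2) g=5 f=7, (3,6) g=3 f=9, (4,6) g=2 f=9, (5,4) g=1 f=7, (5,6) g=1 f=9]

order=[(4,5) → (3,5) → (4,4) → (4,3) → (3,3)]; open=[(2,5) g=3 f=9, (3,2) g=5 f=7, (3,6) g=3 f=9, (4,6) g=2 f=9, (5,4) g=1 f=7, (5,6) g=1 f=9]; closed=[(3,3), (3,5), (4,3), (4,4), (4,5), (5,5)]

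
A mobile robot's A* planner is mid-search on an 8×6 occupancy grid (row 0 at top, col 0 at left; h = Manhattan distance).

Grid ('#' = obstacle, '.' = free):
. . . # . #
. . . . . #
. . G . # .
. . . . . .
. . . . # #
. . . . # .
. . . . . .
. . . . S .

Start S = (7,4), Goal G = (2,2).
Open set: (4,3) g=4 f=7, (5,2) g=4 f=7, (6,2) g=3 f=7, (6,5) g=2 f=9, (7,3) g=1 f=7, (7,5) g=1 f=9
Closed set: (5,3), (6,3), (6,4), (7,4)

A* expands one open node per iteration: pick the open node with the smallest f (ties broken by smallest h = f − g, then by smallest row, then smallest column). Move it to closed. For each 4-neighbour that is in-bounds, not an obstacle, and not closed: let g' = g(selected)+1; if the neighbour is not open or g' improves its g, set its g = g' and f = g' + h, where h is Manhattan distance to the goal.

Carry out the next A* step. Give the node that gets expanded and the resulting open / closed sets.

expanded=(4,3); open=[(3,3) g=5 f=7, (4,2) g=5 f=7, (5,2) g=4 f=7, (6,2) g=3 f=7, (6,5) g=2 f=9, (7,3) g=1 f=7, (7,5) g=1 f=9]; closed=[(4,3), (5,3), (6,3), (6,4), (7,4)]

step 1: expand (4,3) (f=7, h=3) → closed; open now [(3,3) g=5 f=7, (4,2) g=5 f=7, (5,2) g=4 f=7, (6,2) g=3 f=7, (6,5) g=2 f=9, (7,3) g=1 f=7, (7,5) g=1 f=9]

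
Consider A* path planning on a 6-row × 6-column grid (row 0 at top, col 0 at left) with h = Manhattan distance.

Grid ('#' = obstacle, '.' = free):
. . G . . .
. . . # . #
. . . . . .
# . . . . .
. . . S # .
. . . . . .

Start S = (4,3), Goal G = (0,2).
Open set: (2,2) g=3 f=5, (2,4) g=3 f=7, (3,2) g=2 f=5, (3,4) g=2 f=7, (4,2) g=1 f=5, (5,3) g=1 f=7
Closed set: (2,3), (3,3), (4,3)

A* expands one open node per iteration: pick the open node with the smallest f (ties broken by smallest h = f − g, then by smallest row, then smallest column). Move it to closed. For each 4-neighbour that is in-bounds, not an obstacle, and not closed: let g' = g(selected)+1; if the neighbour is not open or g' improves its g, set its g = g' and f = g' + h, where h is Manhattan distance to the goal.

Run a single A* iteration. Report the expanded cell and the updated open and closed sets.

step 1: expand (2,2) (f=5, h=2) → closed; open now [(1,2) g=4 f=5, (2,1) g=4 f=7, (2,4) g=3 f=7, (3,2) g=2 f=5, (3,4) g=2 f=7, (4,2) g=1 f=5, (5,3) g=1 f=7]

expanded=(2,2); open=[(1,2) g=4 f=5, (2,1) g=4 f=7, (2,4) g=3 f=7, (3,2) g=2 f=5, (3,4) g=2 f=7, (4,2) g=1 f=5, (5,3) g=1 f=7]; closed=[(2,2), (2,3), (3,3), (4,3)]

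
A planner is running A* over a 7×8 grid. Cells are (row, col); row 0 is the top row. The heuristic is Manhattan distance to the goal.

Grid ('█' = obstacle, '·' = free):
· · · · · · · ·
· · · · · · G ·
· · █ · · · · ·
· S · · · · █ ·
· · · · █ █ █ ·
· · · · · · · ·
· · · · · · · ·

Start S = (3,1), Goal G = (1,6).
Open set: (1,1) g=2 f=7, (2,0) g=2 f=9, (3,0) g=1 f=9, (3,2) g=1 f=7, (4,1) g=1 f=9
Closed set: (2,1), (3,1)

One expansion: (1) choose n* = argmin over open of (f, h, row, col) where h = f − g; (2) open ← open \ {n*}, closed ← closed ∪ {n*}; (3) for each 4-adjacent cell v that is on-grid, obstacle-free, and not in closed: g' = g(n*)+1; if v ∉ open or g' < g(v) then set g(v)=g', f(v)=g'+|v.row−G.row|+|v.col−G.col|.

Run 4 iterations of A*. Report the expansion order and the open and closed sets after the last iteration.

order=[(1,1) → (1,2) → (1,3) → (1,4)]; open=[(0,1) g=3 f=9, (0,2) g=4 f=9, (0,3) g=5 f=9, (0,4) g=6 f=9, (1,0) g=3 f=9, (1,5) g=6 f=7, (2,0) g=2 f=9, (2,3) g=5 f=9, (2,4) g=6 f=9, (3,0) g=1 f=9, (3,2) g=1 f=7, (4,1) g=1 f=9]; closed=[(1,1), (1,2), (1,3), (1,4), (2,1), (3,1)]

step 1: expand (1,1) (f=7, h=5) → closed; open now [(0,1) g=3 f=9, (1,0) g=3 f=9, (1,2) g=3 f=7, (2,0) g=2 f=9, (3,0) g=1 f=9, (3,2) g=1 f=7, (4,1) g=1 f=9]
step 2: expand (1,2) (f=7, h=4) → closed; open now [(0,1) g=3 f=9, (0,2) g=4 f=9, (1,0) g=3 f=9, (1,3) g=4 f=7, (2,0) g=2 f=9, (3,0) g=1 f=9, (3,2) g=1 f=7, (4,1) g=1 f=9]
step 3: expand (1,3) (f=7, h=3) → closed; open now [(0,1) g=3 f=9, (0,2) g=4 f=9, (0,3) g=5 f=9, (1,0) g=3 f=9, (1,4) g=5 f=7, (2,0) g=2 f=9, (2,3) g=5 f=9, (3,0) g=1 f=9, (3,2) g=1 f=7, (4,1) g=1 f=9]
step 4: expand (1,4) (f=7, h=2) → closed; open now [(0,1) g=3 f=9, (0,2) g=4 f=9, (0,3) g=5 f=9, (0,4) g=6 f=9, (1,0) g=3 f=9, (1,5) g=6 f=7, (2,0) g=2 f=9, (2,3) g=5 f=9, (2,4) g=6 f=9, (3,0) g=1 f=9, (3,2) g=1 f=7, (4,1) g=1 f=9]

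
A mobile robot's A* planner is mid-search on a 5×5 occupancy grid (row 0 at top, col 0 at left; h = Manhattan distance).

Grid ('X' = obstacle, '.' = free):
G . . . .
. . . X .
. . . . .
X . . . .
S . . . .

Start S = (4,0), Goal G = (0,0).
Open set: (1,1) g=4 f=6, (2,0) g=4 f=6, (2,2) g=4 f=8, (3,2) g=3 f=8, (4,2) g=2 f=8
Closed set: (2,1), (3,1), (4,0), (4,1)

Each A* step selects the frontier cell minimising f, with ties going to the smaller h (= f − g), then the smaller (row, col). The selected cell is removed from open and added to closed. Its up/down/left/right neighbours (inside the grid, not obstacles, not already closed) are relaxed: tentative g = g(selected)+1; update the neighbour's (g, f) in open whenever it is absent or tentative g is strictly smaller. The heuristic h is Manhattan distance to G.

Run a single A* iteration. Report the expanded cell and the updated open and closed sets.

step 1: expand (1,1) (f=6, h=2) → closed; open now [(0,1) g=5 f=6, (1,0) g=5 f=6, (1,2) g=5 f=8, (2,0) g=4 f=6, (2,2) g=4 f=8, (3,2) g=3 f=8, (4,2) g=2 f=8]

expanded=(1,1); open=[(0,1) g=5 f=6, (1,0) g=5 f=6, (1,2) g=5 f=8, (2,0) g=4 f=6, (2,2) g=4 f=8, (3,2) g=3 f=8, (4,2) g=2 f=8]; closed=[(1,1), (2,1), (3,1), (4,0), (4,1)]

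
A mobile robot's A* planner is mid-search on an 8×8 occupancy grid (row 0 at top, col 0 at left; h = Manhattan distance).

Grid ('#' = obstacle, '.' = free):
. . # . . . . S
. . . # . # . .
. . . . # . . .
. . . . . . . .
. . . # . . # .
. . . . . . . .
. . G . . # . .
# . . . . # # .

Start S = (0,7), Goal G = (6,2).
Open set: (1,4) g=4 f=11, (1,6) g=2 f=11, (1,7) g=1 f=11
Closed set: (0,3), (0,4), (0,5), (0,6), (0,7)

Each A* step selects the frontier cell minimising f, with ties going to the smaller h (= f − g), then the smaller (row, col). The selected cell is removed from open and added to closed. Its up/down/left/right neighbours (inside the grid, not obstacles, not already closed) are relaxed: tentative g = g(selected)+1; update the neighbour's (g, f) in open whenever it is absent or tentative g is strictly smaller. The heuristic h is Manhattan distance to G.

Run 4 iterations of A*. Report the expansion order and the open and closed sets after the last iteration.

step 1: expand (1,4) (f=11, h=7) → closed; open now [(1,6) g=2 f=11, (1,7) g=1 f=11]
step 2: expand (1,6) (f=11, h=9) → closed; open now [(1,7) g=1 f=11, (2,6) g=3 f=11]
step 3: expand (2,6) (f=11, h=8) → closed; open now [(1,7) g=1 f=11, (2,5) g=4 f=11, (2,7) g=4 f=13, (3,6) g=4 f=11]
step 4: expand (2,5) (f=11, h=7) → closed; open now [(1,7) g=1 f=11, (2,7) g=4 f=13, (3,5) g=5 f=11, (3,6) g=4 f=11]

order=[(1,4) → (1,6) → (2,6) → (2,5)]; open=[(1,7) g=1 f=11, (2,7) g=4 f=13, (3,5) g=5 f=11, (3,6) g=4 f=11]; closed=[(0,3), (0,4), (0,5), (0,6), (0,7), (1,4), (1,6), (2,5), (2,6)]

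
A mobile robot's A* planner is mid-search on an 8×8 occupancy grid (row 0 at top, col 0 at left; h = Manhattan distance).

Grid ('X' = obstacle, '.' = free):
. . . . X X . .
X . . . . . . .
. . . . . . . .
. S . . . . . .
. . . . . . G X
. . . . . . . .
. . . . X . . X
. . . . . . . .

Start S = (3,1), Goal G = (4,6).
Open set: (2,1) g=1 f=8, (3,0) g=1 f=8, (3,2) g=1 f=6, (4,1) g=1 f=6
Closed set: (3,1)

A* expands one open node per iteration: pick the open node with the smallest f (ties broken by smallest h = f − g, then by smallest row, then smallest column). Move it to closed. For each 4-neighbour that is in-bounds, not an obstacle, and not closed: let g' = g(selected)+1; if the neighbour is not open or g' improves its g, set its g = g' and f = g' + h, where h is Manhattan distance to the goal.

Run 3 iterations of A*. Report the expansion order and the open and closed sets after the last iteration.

step 1: expand (3,2) (f=6, h=5) → closed; open now [(2,1) g=1 f=8, (2,2) g=2 f=8, (3,0) g=1 f=8, (3,3) g=2 f=6, (4,1) g=1 f=6, (4,2) g=2 f=6]
step 2: expand (3,3) (f=6, h=4) → closed; open now [(2,1) g=1 f=8, (2,2) g=2 f=8, (2,3) g=3 f=8, (3,0) g=1 f=8, (3,4) g=3 f=6, (4,1) g=1 f=6, (4,2) g=2 f=6, (4,3) g=3 f=6]
step 3: expand (3,4) (f=6, h=3) → closed; open now [(2,1) g=1 f=8, (2,2) g=2 f=8, (2,3) g=3 f=8, (2,4) g=4 f=8, (3,0) g=1 f=8, (3,5) g=4 f=6, (4,1) g=1 f=6, (4,2) g=2 f=6, (4,3) g=3 f=6, (4,4) g=4 f=6]

order=[(3,2) → (3,3) → (3,4)]; open=[(2,1) g=1 f=8, (2,2) g=2 f=8, (2,3) g=3 f=8, (2,4) g=4 f=8, (3,0) g=1 f=8, (3,5) g=4 f=6, (4,1) g=1 f=6, (4,2) g=2 f=6, (4,3) g=3 f=6, (4,4) g=4 f=6]; closed=[(3,1), (3,2), (3,3), (3,4)]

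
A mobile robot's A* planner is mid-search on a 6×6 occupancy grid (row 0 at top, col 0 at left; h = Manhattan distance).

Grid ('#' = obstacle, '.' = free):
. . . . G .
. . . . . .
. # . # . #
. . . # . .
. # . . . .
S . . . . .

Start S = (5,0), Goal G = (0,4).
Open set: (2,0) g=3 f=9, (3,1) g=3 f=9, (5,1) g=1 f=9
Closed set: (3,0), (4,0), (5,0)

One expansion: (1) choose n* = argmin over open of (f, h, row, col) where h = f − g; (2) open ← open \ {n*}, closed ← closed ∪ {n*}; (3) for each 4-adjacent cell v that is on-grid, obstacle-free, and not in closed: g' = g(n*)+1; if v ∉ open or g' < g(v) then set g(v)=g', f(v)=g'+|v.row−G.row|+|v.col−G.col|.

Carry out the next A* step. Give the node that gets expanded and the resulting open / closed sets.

step 1: expand (2,0) (f=9, h=6) → closed; open now [(1,0) g=4 f=9, (3,1) g=3 f=9, (5,1) g=1 f=9]

expanded=(2,0); open=[(1,0) g=4 f=9, (3,1) g=3 f=9, (5,1) g=1 f=9]; closed=[(2,0), (3,0), (4,0), (5,0)]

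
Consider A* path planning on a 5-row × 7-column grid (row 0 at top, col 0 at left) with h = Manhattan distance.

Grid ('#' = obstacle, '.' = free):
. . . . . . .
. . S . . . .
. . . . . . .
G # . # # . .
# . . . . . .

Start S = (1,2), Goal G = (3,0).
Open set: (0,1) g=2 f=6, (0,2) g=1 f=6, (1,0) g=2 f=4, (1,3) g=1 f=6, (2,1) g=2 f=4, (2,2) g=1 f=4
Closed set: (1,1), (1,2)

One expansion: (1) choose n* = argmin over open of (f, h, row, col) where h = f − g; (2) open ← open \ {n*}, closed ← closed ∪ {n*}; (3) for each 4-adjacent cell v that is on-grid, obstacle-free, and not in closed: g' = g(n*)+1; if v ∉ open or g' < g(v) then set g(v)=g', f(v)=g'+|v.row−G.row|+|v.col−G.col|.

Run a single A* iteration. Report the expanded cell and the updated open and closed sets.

step 1: expand (1,0) (f=4, h=2) → closed; open now [(0,0) g=3 f=6, (0,1) g=2 f=6, (0,2) g=1 f=6, (1,3) g=1 f=6, (2,0) g=3 f=4, (2,1) g=2 f=4, (2,2) g=1 f=4]

expanded=(1,0); open=[(0,0) g=3 f=6, (0,1) g=2 f=6, (0,2) g=1 f=6, (1,3) g=1 f=6, (2,0) g=3 f=4, (2,1) g=2 f=4, (2,2) g=1 f=4]; closed=[(1,0), (1,1), (1,2)]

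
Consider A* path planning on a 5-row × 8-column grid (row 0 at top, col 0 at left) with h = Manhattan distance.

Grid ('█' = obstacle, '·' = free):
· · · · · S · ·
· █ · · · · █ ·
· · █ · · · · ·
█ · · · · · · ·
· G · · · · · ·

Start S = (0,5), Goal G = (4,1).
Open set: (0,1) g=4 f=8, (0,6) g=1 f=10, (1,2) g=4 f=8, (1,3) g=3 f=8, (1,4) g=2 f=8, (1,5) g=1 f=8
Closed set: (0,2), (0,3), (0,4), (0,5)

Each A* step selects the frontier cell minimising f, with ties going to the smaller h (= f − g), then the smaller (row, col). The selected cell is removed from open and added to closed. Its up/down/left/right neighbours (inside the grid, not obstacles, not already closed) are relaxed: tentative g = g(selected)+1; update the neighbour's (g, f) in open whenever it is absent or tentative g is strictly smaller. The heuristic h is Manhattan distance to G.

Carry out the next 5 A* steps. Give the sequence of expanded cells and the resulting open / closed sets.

order=[(0,1) → (1,2) → (1,3) → (2,3) → (3,3)]; open=[(0,0) g=5 f=10, (0,6) g=1 f=10, (1,4) g=2 f=8, (1,5) g=1 f=8, (2,4) g=5 f=10, (3,2) g=6 f=8, (3,4) g=6 f=10, (4,3) g=6 f=8]; closed=[(0,1), (0,2), (0,3), (0,4), (0,5), (1,2), (1,3), (2,3), (3,3)]

step 1: expand (0,1) (f=8, h=4) → closed; open now [(0,0) g=5 f=10, (0,6) g=1 f=10, (1,2) g=4 f=8, (1,3) g=3 f=8, (1,4) g=2 f=8, (1,5) g=1 f=8]
step 2: expand (1,2) (f=8, h=4) → closed; open now [(0,0) g=5 f=10, (0,6) g=1 f=10, (1,3) g=3 f=8, (1,4) g=2 f=8, (1,5) g=1 f=8]
step 3: expand (1,3) (f=8, h=5) → closed; open now [(0,0) g=5 f=10, (0,6) g=1 f=10, (1,4) g=2 f=8, (1,5) g=1 f=8, (2,3) g=4 f=8]
step 4: expand (2,3) (f=8, h=4) → closed; open now [(0,0) g=5 f=10, (0,6) g=1 f=10, (1,4) g=2 f=8, (1,5) g=1 f=8, (2,4) g=5 f=10, (3,3) g=5 f=8]
step 5: expand (3,3) (f=8, h=3) → closed; open now [(0,0) g=5 f=10, (0,6) g=1 f=10, (1,4) g=2 f=8, (1,5) g=1 f=8, (2,4) g=5 f=10, (3,2) g=6 f=8, (3,4) g=6 f=10, (4,3) g=6 f=8]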